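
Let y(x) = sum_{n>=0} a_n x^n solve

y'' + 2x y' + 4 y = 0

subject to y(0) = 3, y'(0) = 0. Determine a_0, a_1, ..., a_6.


Ansatz: y(x) = sum_{n>=0} a_n x^n, so y'(x) = sum_{n>=1} n a_n x^(n-1) and y''(x) = sum_{n>=2} n(n-1) a_n x^(n-2).
Substitute into P(x) y'' + Q(x) y' + R(x) y = 0 with P(x) = 1, Q(x) = 2x, R(x) = 4, and match powers of x.
Initial conditions: a_0 = 3, a_1 = 0.
Setting the coefficient of each power of x to zero and solving order by order (substituting the coefficients already found):
  x^0: 2 a_2 + 4 a_0 = 0  ->  2 a_2 = -4 a_0 = -12  ->  a_2 = -6
  x^1: 6 a_3 + 6 a_1 = 0  ->  6 a_3 = -6 a_1 = 0  ->  a_3 = 0
  x^2: 12 a_4 + 8 a_2 = 0  ->  12 a_4 = -8 a_2 = 48  ->  a_4 = 4
  x^3: 20 a_5 + 10 a_3 = 0  ->  20 a_5 = -10 a_3 = 0  ->  a_5 = 0
  x^4: 30 a_6 + 12 a_4 = 0  ->  30 a_6 = -12 a_4 = -48  ->  a_6 = -8/5
Truncated series: y(x) = 3 - 6 x^2 + 4 x^4 - (8/5) x^6 + O(x^7).

a_0 = 3; a_1 = 0; a_2 = -6; a_3 = 0; a_4 = 4; a_5 = 0; a_6 = -8/5


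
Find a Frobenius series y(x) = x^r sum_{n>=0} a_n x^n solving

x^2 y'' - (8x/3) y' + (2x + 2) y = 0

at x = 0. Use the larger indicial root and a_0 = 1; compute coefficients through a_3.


Write in Frobenius form y'' + (p(x)/x) y' + (q(x)/x^2) y = 0:
  p(x) = -8/3,  q(x) = 2x + 2.
Indicial equation: r(r-1) + (-8/3) r + (2) = 0 -> roots r_1 = 3, r_2 = 2/3.
Take r = r_1 = 3. Let y(x) = x^r sum_{n>=0} a_n x^n with a_0 = 1.
Substitute y = x^r sum a_n x^n and match x^{r+n}. The recurrence is
  D(n) a_n + 2 a_{n-1} = 0,  where D(n) = (r+n)(r+n-1) + (-8/3)(r+n) + (2).
  a_n = -2 / D(n) * a_{n-1}.
Since the indicial polynomial factors as (r - r_1)(r - r_2), D(n) = (r_1 + n - r_1)(r_1 + n - r_2) = n(n + 7/3).
Evaluating step by step (a_0 = 1):
  n = 1: D(1) = 1(1 + 7/3) = 10/3; numerator = -2(1) = -2; a_1 = (-2)/(10/3) = -3/5
  n = 2: D(2) = 2(2 + 7/3) = 26/3; numerator = -2(-3/5) = 6/5; a_2 = (6/5)/(26/3) = 9/65
  n = 3: D(3) = 3(3 + 7/3) = 16; numerator = -2(9/65) = -18/65; a_3 = (-18/65)/(16) = -9/520

r = 3; a_0 = 1; a_1 = -3/5; a_2 = 9/65; a_3 = -9/520


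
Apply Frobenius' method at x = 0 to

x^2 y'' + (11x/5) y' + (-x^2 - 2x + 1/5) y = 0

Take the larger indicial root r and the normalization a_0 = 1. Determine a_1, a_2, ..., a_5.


Write in Frobenius form y'' + (p(x)/x) y' + (q(x)/x^2) y = 0:
  p(x) = 11/5,  q(x) = -x^2 - 2x + 1/5.
Indicial equation: r(r-1) + (11/5) r + (1/5) = 0 -> roots r_1 = -1/5, r_2 = -1.
Take r = r_1 = -1/5. Let y(x) = x^r sum_{n>=0} a_n x^n with a_0 = 1.
Substitute y = x^r sum a_n x^n and match x^{r+n}. The recurrence is
  D(n) a_n - 2 a_{n-1} - 1 a_{n-2} = 0,  where D(n) = (r+n)(r+n-1) + (11/5)(r+n) + (1/5).
  a_n = [2 a_{n-1} + 1 a_{n-2}] / D(n).
Since the indicial polynomial factors as (r - r_1)(r - r_2), D(n) = (r_1 + n - r_1)(r_1 + n - r_2) = n(n + 4/5).
Evaluating step by step (a_0 = 1):
  n = 1: D(1) = 1(1 + 4/5) = 9/5; numerator = 2(1) = 2; a_1 = (2)/(9/5) = 10/9
  n = 2: D(2) = 2(2 + 4/5) = 28/5; numerator = 2(10/9) + 1(1) = 29/9; a_2 = (29/9)/(28/5) = 145/252
  n = 3: D(3) = 3(3 + 4/5) = 57/5; numerator = 2(145/252) + 1(10/9) = 95/42; a_3 = (95/42)/(57/5) = 25/126
  n = 4: D(4) = 4(4 + 4/5) = 96/5; numerator = 2(25/126) + 1(145/252) = 35/36; a_4 = (35/36)/(96/5) = 175/3456
  n = 5: D(5) = 5(5 + 4/5) = 29; numerator = 2(175/3456) + 1(25/126) = 3625/12096; a_5 = (3625/12096)/(29) = 125/12096

r = -1/5; a_0 = 1; a_1 = 10/9; a_2 = 145/252; a_3 = 25/126; a_4 = 175/3456; a_5 = 125/12096


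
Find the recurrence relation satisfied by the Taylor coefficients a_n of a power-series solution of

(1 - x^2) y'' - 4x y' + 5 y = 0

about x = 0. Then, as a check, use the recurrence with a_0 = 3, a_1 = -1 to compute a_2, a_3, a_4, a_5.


Substitute y = sum_n a_n x^n.
(1 - 1 x^2) y'' contributes (n+2)(n+1) a_{n+2} - n(n-1) a_n at x^n.
-4 x y'(x) contributes -4 n a_n at x^n.
5 y(x) contributes 5 a_n at x^n.
Matching x^n: (n+2)(n+1) a_{n+2} + (-n(n-1) - 4 n + 5) a_n = 0.
Thus a_{n+2} = (n(n-1) + 4 n - 5) / ((n+1)(n+2)) * a_n.

Check with a_0 = 3, a_1 = -1 (apply the recurrence for n = 0, 1, 2, 3): a_0 = 3, a_1 = -1, a_2 = -15/2, a_3 = 1/6, a_4 = -25/8, a_5 = 13/120.

a_(n+2) = (n(n-1) + 4 n - 5) / ((n+1)(n+2)) * a_n; check: a_0 = 3, a_1 = -1, a_2 = -15/2, a_3 = 1/6, a_4 = -25/8, a_5 = 13/120


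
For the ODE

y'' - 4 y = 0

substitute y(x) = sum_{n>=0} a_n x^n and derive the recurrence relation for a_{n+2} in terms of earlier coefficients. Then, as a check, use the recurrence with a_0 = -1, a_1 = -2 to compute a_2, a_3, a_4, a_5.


Substitute y = sum_n a_n x^n into y'' + (const) y = 0.
y''(x) = sum_{n>=0} (n+2)(n+1) a_{n+2} x^n.
The ODE becomes sum_n [(n+2)(n+1) a_{n+2} - 4 a_n] x^n = 0.
Setting each coefficient to zero gives the recurrence:
  (n+2)(n+1) a_{n+2} - 4 a_n = 0,
  a_{n+2} = 4 / ((n+1)(n+2)) a_n.

Check with a_0 = -1, a_1 = -2 (apply the recurrence for n = 0, 1, 2, 3): a_0 = -1, a_1 = -2, a_2 = -2, a_3 = -4/3, a_4 = -2/3, a_5 = -4/15.

a_{n+2} = 4/((n+1)(n+2)) * a_n; check: a_0 = -1, a_1 = -2, a_2 = -2, a_3 = -4/3, a_4 = -2/3, a_5 = -4/15


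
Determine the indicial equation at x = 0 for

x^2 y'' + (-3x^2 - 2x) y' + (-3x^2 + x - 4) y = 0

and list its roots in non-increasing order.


Divide by x^2 to reach normal form y'' + P_1(x) y' + P_2(x) y = 0 with P_1(x) = -3 - 2/x and P_2(x) = -3 + 1/x - 4/x^2.
x = 0 is a singular point because the y'-coefficient -3 - 2/x has a pole at x = 0 and the y-coefficient -3 + 1/x - 4/x^2 has a pole at x = 0.
It is a regular singular point because x P_1(x) = p(x) = -3x - 2 and x^2 P_2(x) = q(x) = -3x^2 + x - 4 are polynomials, hence analytic at x = 0.
p(0) = -2,  q(0) = -4.
Indicial equation: r(r-1) + p(0) r + q(0) = 0, i.e. r^2 + (p(0) - 1) r + q(0) = 0, i.e. r^2 - 3 r - 4 = 0.
Discriminant: (-3)^2 - 4(-4) = 25, so r = (3 ± 5)/2.
Solving: r_1 = 4, r_2 = -1.

indicial: r^2 - 3 r - 4 = 0; roots r_1 = 4, r_2 = -1


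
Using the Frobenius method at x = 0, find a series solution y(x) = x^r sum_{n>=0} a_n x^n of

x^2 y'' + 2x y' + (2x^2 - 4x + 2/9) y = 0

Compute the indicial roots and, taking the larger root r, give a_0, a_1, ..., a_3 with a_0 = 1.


Write in Frobenius form y'' + (p(x)/x) y' + (q(x)/x^2) y = 0:
  p(x) = 2,  q(x) = 2x^2 - 4x + 2/9.
Indicial equation: r(r-1) + (2) r + (2/9) = 0 -> roots r_1 = -1/3, r_2 = -2/3.
Take r = r_1 = -1/3. Let y(x) = x^r sum_{n>=0} a_n x^n with a_0 = 1.
Substitute y = x^r sum a_n x^n and match x^{r+n}. The recurrence is
  D(n) a_n - 4 a_{n-1} + 2 a_{n-2} = 0,  where D(n) = (r+n)(r+n-1) + (2)(r+n) + (2/9).
  a_n = [4 a_{n-1} - 2 a_{n-2}] / D(n).
Since the indicial polynomial factors as (r - r_1)(r - r_2), D(n) = (r_1 + n - r_1)(r_1 + n - r_2) = n(n + 1/3).
Evaluating step by step (a_0 = 1):
  n = 1: D(1) = 1(1 + 1/3) = 4/3; numerator = 4(1) = 4; a_1 = (4)/(4/3) = 3
  n = 2: D(2) = 2(2 + 1/3) = 14/3; numerator = 4(3) - 2(1) = 10; a_2 = (10)/(14/3) = 15/7
  n = 3: D(3) = 3(3 + 1/3) = 10; numerator = 4(15/7) - 2(3) = 18/7; a_3 = (18/7)/(10) = 9/35

r = -1/3; a_0 = 1; a_1 = 3; a_2 = 15/7; a_3 = 9/35


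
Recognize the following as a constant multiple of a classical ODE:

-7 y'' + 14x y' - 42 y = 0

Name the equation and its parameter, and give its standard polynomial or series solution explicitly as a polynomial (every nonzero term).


All three coefficients share the factor -7; dividing through by -7 gives  y'' - 2x y' + 6 y = 0.
This matches the Hermite equation y'' - 2x y' + 2n y = 0 with 2n = 6, so n = 3; the polynomial solution is H_3(x).
With y = sum_k a_k x^k, matching x^k gives (k+2)(k+1) a_{k+2} = 2(k - n) a_k = 2(k - 3) a_k. The right side vanishes at k = 3, so the series with the parity of 3 terminates at degree 3.
Standard normalization: leading coefficient of H_n is 2^n, so a_3 = 2^3 = 8. Work downward with a_k = (k+1)(k+2) a_{k+2} / (2(k - n)):
  a_1 = (2)(3)(8) / (2(1 - 3)) = 48/(-4) = -12
Hence H_3(x) = 8 x^3 - 12 x.

H_3(x); series = 8 x^3 - 12 x


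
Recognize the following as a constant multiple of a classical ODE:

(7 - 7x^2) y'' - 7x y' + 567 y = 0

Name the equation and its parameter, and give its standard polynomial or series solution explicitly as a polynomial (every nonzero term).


All three coefficients share the factor 7; dividing through by 7 gives  (1 - x^2) y'' - x y' + 81 y = 0.
This matches the Chebyshev equation (1 - x^2) y'' - x y' + n^2 y = 0 (note the -x y' term, not -2x y') with n^2 = 81, so n = 9; the polynomial solution is T_9(x).
With y = sum_k a_k x^k, matching x^k gives (k+2)(k+1) a_{k+2} = (k^2 - n^2) a_k = (k - 9)(k + 9) a_k. The right side vanishes at k = 9, so the series with the parity of 9 terminates at degree 9.
Standard normalization: leading coefficient of T_n is 2^(n-1), so a_9 = 2^8 = 256. Work downward with a_k = (k+1)(k+2) a_{k+2} / ((k - 9)(k + 9)):
  a_7 = (8)(9)(256) / ((7 - 9)(7 + 9)) = 18432/(-32) = -576
  a_5 = (6)(7)(-576) / ((5 - 9)(5 + 9)) = -24192/(-56) = 432
  a_3 = (4)(5)(432) / ((3 - 9)(3 + 9)) = 8640/(-72) = -120
  a_1 = (2)(3)(-120) / ((1 - 9)(1 + 9)) = -720/(-80) = 9
Hence T_9(x) = 256 x^9 - 576 x^7 + 432 x^5 - 120 x^3 + 9 x.

T_9(x); series = 256 x^9 - 576 x^7 + 432 x^5 - 120 x^3 + 9 x


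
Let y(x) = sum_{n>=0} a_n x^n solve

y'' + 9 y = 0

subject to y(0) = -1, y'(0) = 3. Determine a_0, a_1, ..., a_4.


Ansatz: y(x) = sum_{n>=0} a_n x^n, so y'(x) = sum_{n>=1} n a_n x^(n-1) and y''(x) = sum_{n>=2} n(n-1) a_n x^(n-2).
Substitute into P(x) y'' + Q(x) y' + R(x) y = 0 with P(x) = 1, Q(x) = 0, R(x) = 9, and match powers of x.
Initial conditions: a_0 = -1, a_1 = 3.
Setting the coefficient of each power of x to zero and solving order by order (substituting the coefficients already found):
  x^0: 2 a_2 + 9 a_0 = 0  ->  2 a_2 = -9 a_0 = 9  ->  a_2 = 9/2
  x^1: 6 a_3 + 9 a_1 = 0  ->  6 a_3 = -9 a_1 = -27  ->  a_3 = -9/2
  x^2: 12 a_4 + 9 a_2 = 0  ->  12 a_4 = -9 a_2 = -81/2  ->  a_4 = -27/8
Truncated series: y(x) = -1 + 3 x + (9/2) x^2 - (9/2) x^3 - (27/8) x^4 + O(x^5).

a_0 = -1; a_1 = 3; a_2 = 9/2; a_3 = -9/2; a_4 = -27/8


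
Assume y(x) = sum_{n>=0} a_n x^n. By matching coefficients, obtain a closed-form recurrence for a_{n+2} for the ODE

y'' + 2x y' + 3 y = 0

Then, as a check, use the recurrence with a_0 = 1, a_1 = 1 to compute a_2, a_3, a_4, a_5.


Substitute y = sum_n a_n x^n.
y''(x) has coefficient (n+2)(n+1) a_{n+2} at x^n;
2 x y'(x) has coefficient 2 n a_n at x^n (shift);
3 y(x) has coefficient 3 a_n at x^n.
Matching x^n: (n+2)(n+1) a_{n+2} + (2n + 3) a_n = 0.
Thus a_{n+2} = (-2n - 3) / ((n+1)(n+2)) * a_n.

Check with a_0 = 1, a_1 = 1 (apply the recurrence for n = 0, 1, 2, 3): a_0 = 1, a_1 = 1, a_2 = -3/2, a_3 = -5/6, a_4 = 7/8, a_5 = 3/8.

a_(n+2) = (-2n - 3) / ((n+1)(n+2)) * a_n; check: a_0 = 1, a_1 = 1, a_2 = -3/2, a_3 = -5/6, a_4 = 7/8, a_5 = 3/8


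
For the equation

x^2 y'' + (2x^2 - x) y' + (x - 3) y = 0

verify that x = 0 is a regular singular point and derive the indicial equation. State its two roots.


Divide by x^2 to reach normal form y'' + P_1(x) y' + P_2(x) y = 0 with P_1(x) = 2 - 1/x and P_2(x) = 1/x - 3/x^2.
x = 0 is a singular point because the y'-coefficient 2 - 1/x has a pole at x = 0 and the y-coefficient 1/x - 3/x^2 has a pole at x = 0.
It is a regular singular point because x P_1(x) = p(x) = 2x - 1 and x^2 P_2(x) = q(x) = x - 3 are polynomials, hence analytic at x = 0.
p(0) = -1,  q(0) = -3.
Indicial equation: r(r-1) + p(0) r + q(0) = 0, i.e. r^2 + (p(0) - 1) r + q(0) = 0, i.e. r^2 - 2 r - 3 = 0.
Discriminant: (-2)^2 - 4(-3) = 16, so r = (2 ± 4)/2.
Solving: r_1 = 3, r_2 = -1.

indicial: r^2 - 2 r - 3 = 0; roots r_1 = 3, r_2 = -1


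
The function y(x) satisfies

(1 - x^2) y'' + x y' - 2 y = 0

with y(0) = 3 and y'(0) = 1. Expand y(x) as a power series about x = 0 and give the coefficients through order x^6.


Ansatz: y(x) = sum_{n>=0} a_n x^n, so y'(x) = sum_{n>=1} n a_n x^(n-1) and y''(x) = sum_{n>=2} n(n-1) a_n x^(n-2).
Substitute into P(x) y'' + Q(x) y' + R(x) y = 0 with P(x) = 1 - x^2, Q(x) = x, R(x) = -2, and match powers of x.
Initial conditions: a_0 = 3, a_1 = 1.
Setting the coefficient of each power of x to zero and solving order by order (substituting the coefficients already found):
  x^0: 2 a_2 - 2 a_0 = 0  ->  2 a_2 = 2 a_0 = 6  ->  a_2 = 3
  x^1: 6 a_3 - a_1 = 0  ->  6 a_3 = a_1 = 1  ->  a_3 = 1/6
  x^2: 12 a_4 - 2 a_2 = 0  ->  12 a_4 = 2 a_2 = 6  ->  a_4 = 1/2
  x^3: 20 a_5 - 5 a_3 = 0  ->  20 a_5 = 5 a_3 = 5/6  ->  a_5 = 1/24
  x^4: 30 a_6 - 10 a_4 = 0  ->  30 a_6 = 10 a_4 = 5  ->  a_6 = 1/6
Truncated series: y(x) = 3 + x + 3 x^2 + (1/6) x^3 + (1/2) x^4 + (1/24) x^5 + (1/6) x^6 + O(x^7).

a_0 = 3; a_1 = 1; a_2 = 3; a_3 = 1/6; a_4 = 1/2; a_5 = 1/24; a_6 = 1/6


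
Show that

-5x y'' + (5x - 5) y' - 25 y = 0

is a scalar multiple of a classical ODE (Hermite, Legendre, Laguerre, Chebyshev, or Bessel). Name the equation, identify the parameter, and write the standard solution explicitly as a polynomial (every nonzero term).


All three coefficients share the factor -5; dividing through by -5 gives  x y'' + (1 - x) y' + 5 y = 0.
This matches the Laguerre equation x y'' + (1 - x) y' + n y = 0 with n = 5; the polynomial solution is L_5(x).
With y = sum_k a_k x^k, matching x^k gives (k+1)k a_{k+1} + (k+1) a_{k+1} - k a_k + n a_k = 0, i.e. (k+1)^2 a_{k+1} = (k - n) a_k = (k - 5) a_k. The right side vanishes at k = 5, so the series terminates at degree 5.
Standard normalization L_n(0) = 1 gives a_0 = 1. Work upward with a_{k+1} = (k - 5) a_k / (k+1)^2:
  a_1 = (0 - 5)(1) / 1^2 = -5/1 = -5
  a_2 = (1 - 5)(-5) / 2^2 = 20/4 = 5
  a_3 = (2 - 5)(5) / 3^2 = -15/9 = -5/3
  a_4 = (3 - 5)(-5/3) / 4^2 = (10/3)/16 = 5/24
  a_5 = (4 - 5)(5/24) / 5^2 = (-5/24)/25 = -1/120
Hence L_5(x) = -x^5/120 + 5 x^4/24 - 5 x^3/3 + 5 x^2 - 5 x + 1.

L_5(x); series = -x^5/120 + 5 x^4/24 - 5 x^3/3 + 5 x^2 - 5 x + 1


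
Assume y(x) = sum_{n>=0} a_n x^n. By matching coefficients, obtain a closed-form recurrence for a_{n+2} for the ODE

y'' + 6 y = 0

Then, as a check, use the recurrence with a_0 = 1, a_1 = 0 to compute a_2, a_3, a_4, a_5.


Substitute y = sum_n a_n x^n into y'' + (const) y = 0.
y''(x) = sum_{n>=0} (n+2)(n+1) a_{n+2} x^n.
The ODE becomes sum_n [(n+2)(n+1) a_{n+2} + 6 a_n] x^n = 0.
Setting each coefficient to zero gives the recurrence:
  (n+2)(n+1) a_{n+2} + 6 a_n = 0,
  a_{n+2} = -6 / ((n+1)(n+2)) a_n.

Check with a_0 = 1, a_1 = 0 (apply the recurrence for n = 0, 1, 2, 3): a_0 = 1, a_1 = 0, a_2 = -3, a_3 = 0, a_4 = 3/2, a_5 = 0.

a_{n+2} = -6/((n+1)(n+2)) * a_n; check: a_0 = 1, a_1 = 0, a_2 = -3, a_3 = 0, a_4 = 3/2, a_5 = 0


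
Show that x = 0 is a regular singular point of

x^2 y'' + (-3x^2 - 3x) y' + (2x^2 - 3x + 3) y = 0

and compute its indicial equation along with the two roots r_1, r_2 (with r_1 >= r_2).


Divide by x^2 to reach normal form y'' + P_1(x) y' + P_2(x) y = 0 with P_1(x) = -3 - 3/x and P_2(x) = 2 - 3/x + 3/x^2.
x = 0 is a singular point because the y'-coefficient -3 - 3/x has a pole at x = 0 and the y-coefficient 2 - 3/x + 3/x^2 has a pole at x = 0.
It is a regular singular point because x P_1(x) = p(x) = -3x - 3 and x^2 P_2(x) = q(x) = 2x^2 - 3x + 3 are polynomials, hence analytic at x = 0.
p(0) = -3,  q(0) = 3.
Indicial equation: r(r-1) + p(0) r + q(0) = 0, i.e. r^2 + (p(0) - 1) r + q(0) = 0, i.e. r^2 - 4 r + 3 = 0.
Discriminant: (-4)^2 - 4(3) = 4, so r = (4 ± 2)/2.
Solving: r_1 = 3, r_2 = 1.

indicial: r^2 - 4 r + 3 = 0; roots r_1 = 3, r_2 = 1


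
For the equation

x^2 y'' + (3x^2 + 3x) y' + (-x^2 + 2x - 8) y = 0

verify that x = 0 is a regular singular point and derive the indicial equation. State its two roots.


Divide by x^2 to reach normal form y'' + P_1(x) y' + P_2(x) y = 0 with P_1(x) = 3 + 3/x and P_2(x) = -1 + 2/x - 8/x^2.
x = 0 is a singular point because the y'-coefficient 3 + 3/x has a pole at x = 0 and the y-coefficient -1 + 2/x - 8/x^2 has a pole at x = 0.
It is a regular singular point because x P_1(x) = p(x) = 3x + 3 and x^2 P_2(x) = q(x) = -x^2 + 2x - 8 are polynomials, hence analytic at x = 0.
p(0) = 3,  q(0) = -8.
Indicial equation: r(r-1) + p(0) r + q(0) = 0, i.e. r^2 + (p(0) - 1) r + q(0) = 0, i.e. r^2 + 2 r - 8 = 0.
Discriminant: (2)^2 - 4(-8) = 36, so r = (-2 ± 6)/2.
Solving: r_1 = 2, r_2 = -4.

indicial: r^2 + 2 r - 8 = 0; roots r_1 = 2, r_2 = -4


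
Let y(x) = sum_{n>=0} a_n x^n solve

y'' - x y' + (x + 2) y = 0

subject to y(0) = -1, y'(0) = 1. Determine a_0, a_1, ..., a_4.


Ansatz: y(x) = sum_{n>=0} a_n x^n, so y'(x) = sum_{n>=1} n a_n x^(n-1) and y''(x) = sum_{n>=2} n(n-1) a_n x^(n-2).
Substitute into P(x) y'' + Q(x) y' + R(x) y = 0 with P(x) = 1, Q(x) = -x, R(x) = x + 2, and match powers of x.
Initial conditions: a_0 = -1, a_1 = 1.
Setting the coefficient of each power of x to zero and solving order by order (substituting the coefficients already found):
  x^0: 2 a_2 + 2 a_0 = 0  ->  2 a_2 = -2 a_0 = 2  ->  a_2 = 1
  x^1: 6 a_3 + a_1 + a_0 = 0  ->  6 a_3 = -a_1 - a_0 = 0  ->  a_3 = 0
  x^2: 12 a_4 + a_1 = 0  ->  12 a_4 = -a_1 = -1  ->  a_4 = -1/12
Truncated series: y(x) = -1 + x + x^2 - (1/12) x^4 + O(x^5).

a_0 = -1; a_1 = 1; a_2 = 1; a_3 = 0; a_4 = -1/12


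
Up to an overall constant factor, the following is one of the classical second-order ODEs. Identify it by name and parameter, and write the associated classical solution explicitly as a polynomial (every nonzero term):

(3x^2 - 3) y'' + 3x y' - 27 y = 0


All three coefficients share the factor -3; dividing through by -3 gives  (1 - x^2) y'' - x y' + 9 y = 0.
This matches the Chebyshev equation (1 - x^2) y'' - x y' + n^2 y = 0 (note the -x y' term, not -2x y') with n^2 = 9, so n = 3; the polynomial solution is T_3(x).
With y = sum_k a_k x^k, matching x^k gives (k+2)(k+1) a_{k+2} = (k^2 - n^2) a_k = (k - 3)(k + 3) a_k. The right side vanishes at k = 3, so the series with the parity of 3 terminates at degree 3.
Standard normalization: leading coefficient of T_n is 2^(n-1), so a_3 = 2^2 = 4. Work downward with a_k = (k+1)(k+2) a_{k+2} / ((k - 3)(k + 3)):
  a_1 = (2)(3)(4) / ((1 - 3)(1 + 3)) = 24/(-8) = -3
Hence T_3(x) = 4 x^3 - 3 x.

T_3(x); series = 4 x^3 - 3 x


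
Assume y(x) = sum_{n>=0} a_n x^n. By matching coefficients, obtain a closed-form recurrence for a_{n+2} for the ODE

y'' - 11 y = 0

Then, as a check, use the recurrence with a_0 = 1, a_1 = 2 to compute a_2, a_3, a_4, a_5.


Substitute y = sum_n a_n x^n into y'' + (const) y = 0.
y''(x) = sum_{n>=0} (n+2)(n+1) a_{n+2} x^n.
The ODE becomes sum_n [(n+2)(n+1) a_{n+2} - 11 a_n] x^n = 0.
Setting each coefficient to zero gives the recurrence:
  (n+2)(n+1) a_{n+2} - 11 a_n = 0,
  a_{n+2} = 11 / ((n+1)(n+2)) a_n.

Check with a_0 = 1, a_1 = 2 (apply the recurrence for n = 0, 1, 2, 3): a_0 = 1, a_1 = 2, a_2 = 11/2, a_3 = 11/3, a_4 = 121/24, a_5 = 121/60.

a_{n+2} = 11/((n+1)(n+2)) * a_n; check: a_0 = 1, a_1 = 2, a_2 = 11/2, a_3 = 11/3, a_4 = 121/24, a_5 = 121/60


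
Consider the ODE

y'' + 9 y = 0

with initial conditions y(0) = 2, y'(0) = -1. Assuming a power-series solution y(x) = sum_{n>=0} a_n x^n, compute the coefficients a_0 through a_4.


Ansatz: y(x) = sum_{n>=0} a_n x^n, so y'(x) = sum_{n>=1} n a_n x^(n-1) and y''(x) = sum_{n>=2} n(n-1) a_n x^(n-2).
Substitute into P(x) y'' + Q(x) y' + R(x) y = 0 with P(x) = 1, Q(x) = 0, R(x) = 9, and match powers of x.
Initial conditions: a_0 = 2, a_1 = -1.
Setting the coefficient of each power of x to zero and solving order by order (substituting the coefficients already found):
  x^0: 2 a_2 + 9 a_0 = 0  ->  2 a_2 = -9 a_0 = -18  ->  a_2 = -9
  x^1: 6 a_3 + 9 a_1 = 0  ->  6 a_3 = -9 a_1 = 9  ->  a_3 = 3/2
  x^2: 12 a_4 + 9 a_2 = 0  ->  12 a_4 = -9 a_2 = 81  ->  a_4 = 27/4
Truncated series: y(x) = 2 - x - 9 x^2 + (3/2) x^3 + (27/4) x^4 + O(x^5).

a_0 = 2; a_1 = -1; a_2 = -9; a_3 = 3/2; a_4 = 27/4


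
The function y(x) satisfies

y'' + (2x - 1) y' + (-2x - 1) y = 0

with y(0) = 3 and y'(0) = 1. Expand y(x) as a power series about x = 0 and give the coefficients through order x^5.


Ansatz: y(x) = sum_{n>=0} a_n x^n, so y'(x) = sum_{n>=1} n a_n x^(n-1) and y''(x) = sum_{n>=2} n(n-1) a_n x^(n-2).
Substitute into P(x) y'' + Q(x) y' + R(x) y = 0 with P(x) = 1, Q(x) = 2x - 1, R(x) = -2x - 1, and match powers of x.
Initial conditions: a_0 = 3, a_1 = 1.
Setting the coefficient of each power of x to zero and solving order by order (substituting the coefficients already found):
  x^0: 2 a_2 - a_1 - a_0 = 0  ->  2 a_2 = a_1 + a_0 = 4  ->  a_2 = 2
  x^1: 6 a_3 - 2 a_2 + a_1 - 2 a_0 = 0  ->  6 a_3 = 2 a_2 - a_1 + 2 a_0 = 9  ->  a_3 = 3/2
  x^2: 12 a_4 - 3 a_3 + 3 a_2 - 2 a_1 = 0  ->  12 a_4 = 3 a_3 - 3 a_2 + 2 a_1 = 1/2  ->  a_4 = 1/24
  x^3: 20 a_5 - 4 a_4 + 5 a_3 - 2 a_2 = 0  ->  20 a_5 = 4 a_4 - 5 a_3 + 2 a_2 = -10/3  ->  a_5 = -1/6
Truncated series: y(x) = 3 + x + 2 x^2 + (3/2) x^3 + (1/24) x^4 - (1/6) x^5 + O(x^6).

a_0 = 3; a_1 = 1; a_2 = 2; a_3 = 3/2; a_4 = 1/24; a_5 = -1/6


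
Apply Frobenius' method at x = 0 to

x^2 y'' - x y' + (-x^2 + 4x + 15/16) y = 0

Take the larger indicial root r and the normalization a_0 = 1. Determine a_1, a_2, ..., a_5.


Write in Frobenius form y'' + (p(x)/x) y' + (q(x)/x^2) y = 0:
  p(x) = -1,  q(x) = -x^2 + 4x + 15/16.
Indicial equation: r(r-1) + (-1) r + (15/16) = 0 -> roots r_1 = 5/4, r_2 = 3/4.
Take r = r_1 = 5/4. Let y(x) = x^r sum_{n>=0} a_n x^n with a_0 = 1.
Substitute y = x^r sum a_n x^n and match x^{r+n}. The recurrence is
  D(n) a_n + 4 a_{n-1} - 1 a_{n-2} = 0,  where D(n) = (r+n)(r+n-1) + (-1)(r+n) + (15/16).
  a_n = [-4 a_{n-1} + 1 a_{n-2}] / D(n).
Since the indicial polynomial factors as (r - r_1)(r - r_2), D(n) = (r_1 + n - r_1)(r_1 + n - r_2) = n(n + 1/2).
Evaluating step by step (a_0 = 1):
  n = 1: D(1) = 1(1 + 1/2) = 3/2; numerator = -4(1) = -4; a_1 = (-4)/(3/2) = -8/3
  n = 2: D(2) = 2(2 + 1/2) = 5; numerator = -4(-8/3) + 1(1) = 35/3; a_2 = (35/3)/(5) = 7/3
  n = 3: D(3) = 3(3 + 1/2) = 21/2; numerator = -4(7/3) + 1(-8/3) = -12; a_3 = (-12)/(21/2) = -8/7
  n = 4: D(4) = 4(4 + 1/2) = 18; numerator = -4(-8/7) + 1(7/3) = 145/21; a_4 = (145/21)/(18) = 145/378
  n = 5: D(5) = 5(5 + 1/2) = 55/2; numerator = -4(145/378) + 1(-8/7) = -506/189; a_5 = (-506/189)/(55/2) = -92/945

r = 5/4; a_0 = 1; a_1 = -8/3; a_2 = 7/3; a_3 = -8/7; a_4 = 145/378; a_5 = -92/945


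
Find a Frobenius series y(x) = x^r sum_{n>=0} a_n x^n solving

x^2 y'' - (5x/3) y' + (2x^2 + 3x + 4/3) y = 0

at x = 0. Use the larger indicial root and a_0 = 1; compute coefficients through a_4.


Write in Frobenius form y'' + (p(x)/x) y' + (q(x)/x^2) y = 0:
  p(x) = -5/3,  q(x) = 2x^2 + 3x + 4/3.
Indicial equation: r(r-1) + (-5/3) r + (4/3) = 0 -> roots r_1 = 2, r_2 = 2/3.
Take r = r_1 = 2. Let y(x) = x^r sum_{n>=0} a_n x^n with a_0 = 1.
Substitute y = x^r sum a_n x^n and match x^{r+n}. The recurrence is
  D(n) a_n + 3 a_{n-1} + 2 a_{n-2} = 0,  where D(n) = (r+n)(r+n-1) + (-5/3)(r+n) + (4/3).
  a_n = [-3 a_{n-1} - 2 a_{n-2}] / D(n).
Since the indicial polynomial factors as (r - r_1)(r - r_2), D(n) = (r_1 + n - r_1)(r_1 + n - r_2) = n(n + 4/3).
Evaluating step by step (a_0 = 1):
  n = 1: D(1) = 1(1 + 4/3) = 7/3; numerator = -3(1) = -3; a_1 = (-3)/(7/3) = -9/7
  n = 2: D(2) = 2(2 + 4/3) = 20/3; numerator = -3(-9/7) - 2(1) = 13/7; a_2 = (13/7)/(20/3) = 39/140
  n = 3: D(3) = 3(3 + 4/3) = 13; numerator = -3(39/140) - 2(-9/7) = 243/140; a_3 = (243/140)/(13) = 243/1820
  n = 4: D(4) = 4(4 + 4/3) = 64/3; numerator = -3(243/1820) - 2(39/140) = -249/260; a_4 = (-249/260)/(64/3) = -747/16640

r = 2; a_0 = 1; a_1 = -9/7; a_2 = 39/140; a_3 = 243/1820; a_4 = -747/16640


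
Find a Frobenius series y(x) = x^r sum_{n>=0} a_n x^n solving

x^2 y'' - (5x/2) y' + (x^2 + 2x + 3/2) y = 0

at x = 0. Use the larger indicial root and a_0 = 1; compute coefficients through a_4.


Write in Frobenius form y'' + (p(x)/x) y' + (q(x)/x^2) y = 0:
  p(x) = -5/2,  q(x) = x^2 + 2x + 3/2.
Indicial equation: r(r-1) + (-5/2) r + (3/2) = 0 -> roots r_1 = 3, r_2 = 1/2.
Take r = r_1 = 3. Let y(x) = x^r sum_{n>=0} a_n x^n with a_0 = 1.
Substitute y = x^r sum a_n x^n and match x^{r+n}. The recurrence is
  D(n) a_n + 2 a_{n-1} + 1 a_{n-2} = 0,  where D(n) = (r+n)(r+n-1) + (-5/2)(r+n) + (3/2).
  a_n = [-2 a_{n-1} - 1 a_{n-2}] / D(n).
Since the indicial polynomial factors as (r - r_1)(r - r_2), D(n) = (r_1 + n - r_1)(r_1 + n - r_2) = n(n + 5/2).
Evaluating step by step (a_0 = 1):
  n = 1: D(1) = 1(1 + 5/2) = 7/2; numerator = -2(1) = -2; a_1 = (-2)/(7/2) = -4/7
  n = 2: D(2) = 2(2 + 5/2) = 9; numerator = -2(-4/7) - 1(1) = 1/7; a_2 = (1/7)/(9) = 1/63
  n = 3: D(3) = 3(3 + 5/2) = 33/2; numerator = -2(1/63) - 1(-4/7) = 34/63; a_3 = (34/63)/(33/2) = 68/2079
  n = 4: D(4) = 4(4 + 5/2) = 26; numerator = -2(68/2079) - 1(1/63) = -169/2079; a_4 = (-169/2079)/(26) = -13/4158

r = 3; a_0 = 1; a_1 = -4/7; a_2 = 1/63; a_3 = 68/2079; a_4 = -13/4158


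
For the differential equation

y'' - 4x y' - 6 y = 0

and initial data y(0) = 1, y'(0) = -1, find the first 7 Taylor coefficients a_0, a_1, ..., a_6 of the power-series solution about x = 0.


Ansatz: y(x) = sum_{n>=0} a_n x^n, so y'(x) = sum_{n>=1} n a_n x^(n-1) and y''(x) = sum_{n>=2} n(n-1) a_n x^(n-2).
Substitute into P(x) y'' + Q(x) y' + R(x) y = 0 with P(x) = 1, Q(x) = -4x, R(x) = -6, and match powers of x.
Initial conditions: a_0 = 1, a_1 = -1.
Setting the coefficient of each power of x to zero and solving order by order (substituting the coefficients already found):
  x^0: 2 a_2 - 6 a_0 = 0  ->  2 a_2 = 6 a_0 = 6  ->  a_2 = 3
  x^1: 6 a_3 - 10 a_1 = 0  ->  6 a_3 = 10 a_1 = -10  ->  a_3 = -5/3
  x^2: 12 a_4 - 14 a_2 = 0  ->  12 a_4 = 14 a_2 = 42  ->  a_4 = 7/2
  x^3: 20 a_5 - 18 a_3 = 0  ->  20 a_5 = 18 a_3 = -30  ->  a_5 = -3/2
  x^4: 30 a_6 - 22 a_4 = 0  ->  30 a_6 = 22 a_4 = 77  ->  a_6 = 77/30
Truncated series: y(x) = 1 - x + 3 x^2 - (5/3) x^3 + (7/2) x^4 - (3/2) x^5 + (77/30) x^6 + O(x^7).

a_0 = 1; a_1 = -1; a_2 = 3; a_3 = -5/3; a_4 = 7/2; a_5 = -3/2; a_6 = 77/30


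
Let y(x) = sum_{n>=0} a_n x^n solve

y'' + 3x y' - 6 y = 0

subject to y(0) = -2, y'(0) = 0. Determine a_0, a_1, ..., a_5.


Ansatz: y(x) = sum_{n>=0} a_n x^n, so y'(x) = sum_{n>=1} n a_n x^(n-1) and y''(x) = sum_{n>=2} n(n-1) a_n x^(n-2).
Substitute into P(x) y'' + Q(x) y' + R(x) y = 0 with P(x) = 1, Q(x) = 3x, R(x) = -6, and match powers of x.
Initial conditions: a_0 = -2, a_1 = 0.
Setting the coefficient of each power of x to zero and solving order by order (substituting the coefficients already found):
  x^0: 2 a_2 - 6 a_0 = 0  ->  2 a_2 = 6 a_0 = -12  ->  a_2 = -6
  x^1: 6 a_3 - 3 a_1 = 0  ->  6 a_3 = 3 a_1 = 0  ->  a_3 = 0
  x^2: 12 a_4 = 0  ->  a_4 = 0
  x^3: 20 a_5 + 3 a_3 = 0  ->  20 a_5 = -3 a_3 = 0  ->  a_5 = 0
Truncated series: y(x) = -2 - 6 x^2 + O(x^6).

a_0 = -2; a_1 = 0; a_2 = -6; a_3 = 0; a_4 = 0; a_5 = 0


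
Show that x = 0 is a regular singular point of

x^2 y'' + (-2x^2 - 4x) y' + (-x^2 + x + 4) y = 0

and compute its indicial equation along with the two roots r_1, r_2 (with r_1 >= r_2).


Divide by x^2 to reach normal form y'' + P_1(x) y' + P_2(x) y = 0 with P_1(x) = -2 - 4/x and P_2(x) = -1 + 1/x + 4/x^2.
x = 0 is a singular point because the y'-coefficient -2 - 4/x has a pole at x = 0 and the y-coefficient -1 + 1/x + 4/x^2 has a pole at x = 0.
It is a regular singular point because x P_1(x) = p(x) = -2x - 4 and x^2 P_2(x) = q(x) = -x^2 + x + 4 are polynomials, hence analytic at x = 0.
p(0) = -4,  q(0) = 4.
Indicial equation: r(r-1) + p(0) r + q(0) = 0, i.e. r^2 + (p(0) - 1) r + q(0) = 0, i.e. r^2 - 5 r + 4 = 0.
Discriminant: (-5)^2 - 4(4) = 9, so r = (5 ± 3)/2.
Solving: r_1 = 4, r_2 = 1.

indicial: r^2 - 5 r + 4 = 0; roots r_1 = 4, r_2 = 1


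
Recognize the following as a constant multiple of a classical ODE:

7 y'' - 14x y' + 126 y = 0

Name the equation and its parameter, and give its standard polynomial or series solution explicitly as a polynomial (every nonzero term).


All three coefficients share the factor 7; dividing through by 7 gives  y'' - 2x y' + 18 y = 0.
This matches the Hermite equation y'' - 2x y' + 2n y = 0 with 2n = 18, so n = 9; the polynomial solution is H_9(x).
With y = sum_k a_k x^k, matching x^k gives (k+2)(k+1) a_{k+2} = 2(k - n) a_k = 2(k - 9) a_k. The right side vanishes at k = 9, so the series with the parity of 9 terminates at degree 9.
Standard normalization: leading coefficient of H_n is 2^n, so a_9 = 2^9 = 512. Work downward with a_k = (k+1)(k+2) a_{k+2} / (2(k - n)):
  a_7 = (8)(9)(512) / (2(7 - 9)) = 36864/(-4) = -9216
  a_5 = (6)(7)(-9216) / (2(5 - 9)) = -387072/(-8) = 48384
  a_3 = (4)(5)(48384) / (2(3 - 9)) = 967680/(-12) = -80640
  a_1 = (2)(3)(-80640) / (2(1 - 9)) = -483840/(-16) = 30240
Hence H_9(x) = 512 x^9 - 9216 x^7 + 48384 x^5 - 80640 x^3 + 30240 x.

H_9(x); series = 512 x^9 - 9216 x^7 + 48384 x^5 - 80640 x^3 + 30240 x


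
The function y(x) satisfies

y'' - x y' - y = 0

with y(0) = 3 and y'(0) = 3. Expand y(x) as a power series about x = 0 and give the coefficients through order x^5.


Ansatz: y(x) = sum_{n>=0} a_n x^n, so y'(x) = sum_{n>=1} n a_n x^(n-1) and y''(x) = sum_{n>=2} n(n-1) a_n x^(n-2).
Substitute into P(x) y'' + Q(x) y' + R(x) y = 0 with P(x) = 1, Q(x) = -x, R(x) = -1, and match powers of x.
Initial conditions: a_0 = 3, a_1 = 3.
Setting the coefficient of each power of x to zero and solving order by order (substituting the coefficients already found):
  x^0: 2 a_2 - a_0 = 0  ->  2 a_2 = a_0 = 3  ->  a_2 = 3/2
  x^1: 6 a_3 - 2 a_1 = 0  ->  6 a_3 = 2 a_1 = 6  ->  a_3 = 1
  x^2: 12 a_4 - 3 a_2 = 0  ->  12 a_4 = 3 a_2 = 9/2  ->  a_4 = 3/8
  x^3: 20 a_5 - 4 a_3 = 0  ->  20 a_5 = 4 a_3 = 4  ->  a_5 = 1/5
Truncated series: y(x) = 3 + 3 x + (3/2) x^2 + x^3 + (3/8) x^4 + (1/5) x^5 + O(x^6).

a_0 = 3; a_1 = 3; a_2 = 3/2; a_3 = 1; a_4 = 3/8; a_5 = 1/5


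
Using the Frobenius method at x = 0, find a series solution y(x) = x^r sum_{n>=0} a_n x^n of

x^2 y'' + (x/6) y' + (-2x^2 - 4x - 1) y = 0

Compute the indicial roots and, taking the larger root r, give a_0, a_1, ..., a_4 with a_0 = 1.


Write in Frobenius form y'' + (p(x)/x) y' + (q(x)/x^2) y = 0:
  p(x) = 1/6,  q(x) = -2x^2 - 4x - 1.
Indicial equation: r(r-1) + (1/6) r + (-1) = 0 -> roots r_1 = 3/2, r_2 = -2/3.
Take r = r_1 = 3/2. Let y(x) = x^r sum_{n>=0} a_n x^n with a_0 = 1.
Substitute y = x^r sum a_n x^n and match x^{r+n}. The recurrence is
  D(n) a_n - 4 a_{n-1} - 2 a_{n-2} = 0,  where D(n) = (r+n)(r+n-1) + (1/6)(r+n) + (-1).
  a_n = [4 a_{n-1} + 2 a_{n-2}] / D(n).
Since the indicial polynomial factors as (r - r_1)(r - r_2), D(n) = (r_1 + n - r_1)(r_1 + n - r_2) = n(n + 13/6).
Evaluating step by step (a_0 = 1):
  n = 1: D(1) = 1(1 + 13/6) = 19/6; numerator = 4(1) = 4; a_1 = (4)/(19/6) = 24/19
  n = 2: D(2) = 2(2 + 13/6) = 25/3; numerator = 4(24/19) + 2(1) = 134/19; a_2 = (134/19)/(25/3) = 402/475
  n = 3: D(3) = 3(3 + 13/6) = 31/2; numerator = 4(402/475) + 2(24/19) = 2808/475; a_3 = (2808/475)/(31/2) = 5616/14725
  n = 4: D(4) = 4(4 + 13/6) = 74/3; numerator = 4(5616/14725) + 2(402/475) = 47388/14725; a_4 = (47388/14725)/(74/3) = 71082/544825

r = 3/2; a_0 = 1; a_1 = 24/19; a_2 = 402/475; a_3 = 5616/14725; a_4 = 71082/544825


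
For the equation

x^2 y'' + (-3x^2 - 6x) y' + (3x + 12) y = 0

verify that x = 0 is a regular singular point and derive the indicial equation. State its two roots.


Divide by x^2 to reach normal form y'' + P_1(x) y' + P_2(x) y = 0 with P_1(x) = -3 - 6/x and P_2(x) = 3/x + 12/x^2.
x = 0 is a singular point because the y'-coefficient -3 - 6/x has a pole at x = 0 and the y-coefficient 3/x + 12/x^2 has a pole at x = 0.
It is a regular singular point because x P_1(x) = p(x) = -3x - 6 and x^2 P_2(x) = q(x) = 3x + 12 are polynomials, hence analytic at x = 0.
p(0) = -6,  q(0) = 12.
Indicial equation: r(r-1) + p(0) r + q(0) = 0, i.e. r^2 + (p(0) - 1) r + q(0) = 0, i.e. r^2 - 7 r + 12 = 0.
Discriminant: (-7)^2 - 4(12) = 1, so r = (7 ± 1)/2.
Solving: r_1 = 4, r_2 = 3.

indicial: r^2 - 7 r + 12 = 0; roots r_1 = 4, r_2 = 3


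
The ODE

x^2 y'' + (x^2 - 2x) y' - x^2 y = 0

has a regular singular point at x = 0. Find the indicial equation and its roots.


Divide by x^2 to reach normal form y'' + P_1(x) y' + P_2(x) y = 0 with P_1(x) = 1 - 2/x and P_2(x) = -1.
x = 0 is a singular point because the y'-coefficient 1 - 2/x has a pole at x = 0.
It is a regular singular point because x P_1(x) = p(x) = x - 2 and x^2 P_2(x) = q(x) = -x^2 are polynomials, hence analytic at x = 0.
p(0) = -2,  q(0) = 0.
Indicial equation: r(r-1) + p(0) r + q(0) = 0, i.e. r^2 + (p(0) - 1) r + q(0) = 0, i.e. r^2 - 3 r = 0.
Discriminant: (-3)^2 - 4(0) = 9, so r = (3 ± 3)/2.
Solving: r_1 = 3, r_2 = 0.

indicial: r^2 - 3 r = 0; roots r_1 = 3, r_2 = 0


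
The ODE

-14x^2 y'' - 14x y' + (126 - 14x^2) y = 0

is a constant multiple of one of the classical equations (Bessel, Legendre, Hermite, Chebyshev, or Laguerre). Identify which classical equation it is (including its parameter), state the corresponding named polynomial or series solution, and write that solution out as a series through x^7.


All three coefficients share the factor -14; dividing through by -14 gives  x^2 y'' + x y' + (x^2 - 9) y = 0.
This matches the Bessel equation x^2 y'' + x y' + (x^2 - nu^2) y = 0 with nu^2 = 9, so nu = 3; the solution bounded at x = 0 is J_3(x).
Frobenius at x = 0: indicial roots ±nu; for r = nu the recurrence k(k + 2nu) c_k = -c_{k-2} gives the standard series J_nu(x) = sum_{k>=0} (-1)^k / (k! (k+nu)!) (x/2)^(2k+nu). Evaluate the first 3 terms:
  k = 0: (-1)^0 / (0! * 3! * 2^3) x^3 = 1/(1*6*8) x^3 = (1/48) x^3
  k = 1: (-1)^1 / (1! * 4! * 2^5) x^5 = -1/(1*24*32) x^5 = (-1/768) x^5
  k = 2: (-1)^2 / (2! * 5! * 2^7) x^7 = 1/(2*120*128) x^7 = (1/30720) x^7
Hence J_3(x) = x^7/30720 - x^5/768 + x^3/48 + ....

J_3(x); series = x^7/30720 - x^5/768 + x^3/48


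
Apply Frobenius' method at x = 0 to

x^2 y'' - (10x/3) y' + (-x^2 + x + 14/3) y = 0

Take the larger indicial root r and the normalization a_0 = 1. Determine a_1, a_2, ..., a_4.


Write in Frobenius form y'' + (p(x)/x) y' + (q(x)/x^2) y = 0:
  p(x) = -10/3,  q(x) = -x^2 + x + 14/3.
Indicial equation: r(r-1) + (-10/3) r + (14/3) = 0 -> roots r_1 = 7/3, r_2 = 2.
Take r = r_1 = 7/3. Let y(x) = x^r sum_{n>=0} a_n x^n with a_0 = 1.
Substitute y = x^r sum a_n x^n and match x^{r+n}. The recurrence is
  D(n) a_n + 1 a_{n-1} - 1 a_{n-2} = 0,  where D(n) = (r+n)(r+n-1) + (-10/3)(r+n) + (14/3).
  a_n = [-1 a_{n-1} + 1 a_{n-2}] / D(n).
Since the indicial polynomial factors as (r - r_1)(r - r_2), D(n) = (r_1 + n - r_1)(r_1 + n - r_2) = n(n + 1/3).
Evaluating step by step (a_0 = 1):
  n = 1: D(1) = 1(1 + 1/3) = 4/3; numerator = -1(1) = -1; a_1 = (-1)/(4/3) = -3/4
  n = 2: D(2) = 2(2 + 1/3) = 14/3; numerator = -1(-3/4) + 1(1) = 7/4; a_2 = (7/4)/(14/3) = 3/8
  n = 3: D(3) = 3(3 + 1/3) = 10; numerator = -1(3/8) + 1(-3/4) = -9/8; a_3 = (-9/8)/(10) = -9/80
  n = 4: D(4) = 4(4 + 1/3) = 52/3; numerator = -1(-9/80) + 1(3/8) = 39/80; a_4 = (39/80)/(52/3) = 9/320

r = 7/3; a_0 = 1; a_1 = -3/4; a_2 = 3/8; a_3 = -9/80; a_4 = 9/320


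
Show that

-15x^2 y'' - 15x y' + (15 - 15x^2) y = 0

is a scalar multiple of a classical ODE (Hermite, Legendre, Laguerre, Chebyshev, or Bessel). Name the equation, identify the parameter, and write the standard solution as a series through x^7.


All three coefficients share the factor -15; dividing through by -15 gives  x^2 y'' + x y' + (x^2 - 1) y = 0.
This matches the Bessel equation x^2 y'' + x y' + (x^2 - nu^2) y = 0 with nu^2 = 1, so nu = 1; the solution bounded at x = 0 is J_1(x).
Frobenius at x = 0: indicial roots ±nu; for r = nu the recurrence k(k + 2nu) c_k = -c_{k-2} gives the standard series J_nu(x) = sum_{k>=0} (-1)^k / (k! (k+nu)!) (x/2)^(2k+nu). Evaluate the first 4 terms:
  k = 0: (-1)^0 / (0! * 1! * 2^1) x^1 = 1/(1*1*2) x^1 = (1/2) x^1
  k = 1: (-1)^1 / (1! * 2! * 2^3) x^3 = -1/(1*2*8) x^3 = (-1/16) x^3
  k = 2: (-1)^2 / (2! * 3! * 2^5) x^5 = 1/(2*6*32) x^5 = (1/384) x^5
  k = 3: (-1)^3 / (3! * 4! * 2^7) x^7 = -1/(6*24*128) x^7 = (-1/18432) x^7
Hence J_1(x) = -x^7/18432 + x^5/384 - x^3/16 + x/2 + ....

J_1(x); series = -x^7/18432 + x^5/384 - x^3/16 + x/2


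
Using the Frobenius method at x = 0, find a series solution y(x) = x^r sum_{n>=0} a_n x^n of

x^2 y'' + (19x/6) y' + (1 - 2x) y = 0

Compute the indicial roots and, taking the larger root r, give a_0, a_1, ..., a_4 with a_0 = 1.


Write in Frobenius form y'' + (p(x)/x) y' + (q(x)/x^2) y = 0:
  p(x) = 19/6,  q(x) = 1 - 2x.
Indicial equation: r(r-1) + (19/6) r + (1) = 0 -> roots r_1 = -2/3, r_2 = -3/2.
Take r = r_1 = -2/3. Let y(x) = x^r sum_{n>=0} a_n x^n with a_0 = 1.
Substitute y = x^r sum a_n x^n and match x^{r+n}. The recurrence is
  D(n) a_n - 2 a_{n-1} = 0,  where D(n) = (r+n)(r+n-1) + (19/6)(r+n) + (1).
  a_n = 2 / D(n) * a_{n-1}.
Since the indicial polynomial factors as (r - r_1)(r - r_2), D(n) = (r_1 + n - r_1)(r_1 + n - r_2) = n(n + 5/6).
Evaluating step by step (a_0 = 1):
  n = 1: D(1) = 1(1 + 5/6) = 11/6; numerator = 2(1) = 2; a_1 = (2)/(11/6) = 12/11
  n = 2: D(2) = 2(2 + 5/6) = 17/3; numerator = 2(12/11) = 24/11; a_2 = (24/11)/(17/3) = 72/187
  n = 3: D(3) = 3(3 + 5/6) = 23/2; numerator = 2(72/187) = 144/187; a_3 = (144/187)/(23/2) = 288/4301
  n = 4: D(4) = 4(4 + 5/6) = 58/3; numerator = 2(288/4301) = 576/4301; a_4 = (576/4301)/(58/3) = 864/124729

r = -2/3; a_0 = 1; a_1 = 12/11; a_2 = 72/187; a_3 = 288/4301; a_4 = 864/124729


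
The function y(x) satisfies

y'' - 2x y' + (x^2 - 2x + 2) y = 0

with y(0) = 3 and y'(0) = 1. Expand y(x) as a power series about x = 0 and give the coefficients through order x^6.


Ansatz: y(x) = sum_{n>=0} a_n x^n, so y'(x) = sum_{n>=1} n a_n x^(n-1) and y''(x) = sum_{n>=2} n(n-1) a_n x^(n-2).
Substitute into P(x) y'' + Q(x) y' + R(x) y = 0 with P(x) = 1, Q(x) = -2x, R(x) = x^2 - 2x + 2, and match powers of x.
Initial conditions: a_0 = 3, a_1 = 1.
Setting the coefficient of each power of x to zero and solving order by order (substituting the coefficients already found):
  x^0: 2 a_2 + 2 a_0 = 0  ->  2 a_2 = -2 a_0 = -6  ->  a_2 = -3
  x^1: 6 a_3 - 2 a_0 = 0  ->  6 a_3 = 2 a_0 = 6  ->  a_3 = 1
  x^2: 12 a_4 - 2 a_2 - 2 a_1 + a_0 = 0  ->  12 a_4 = 2 a_2 + 2 a_1 - a_0 = -7  ->  a_4 = -7/12
  x^3: 20 a_5 - 4 a_3 - 2 a_2 + a_1 = 0  ->  20 a_5 = 4 a_3 + 2 a_2 - a_1 = -3  ->  a_5 = -3/20
  x^4: 30 a_6 - 6 a_4 - 2 a_3 + a_2 = 0  ->  30 a_6 = 6 a_4 + 2 a_3 - a_2 = 3/2  ->  a_6 = 1/20
Truncated series: y(x) = 3 + x - 3 x^2 + x^3 - (7/12) x^4 - (3/20) x^5 + (1/20) x^6 + O(x^7).

a_0 = 3; a_1 = 1; a_2 = -3; a_3 = 1; a_4 = -7/12; a_5 = -3/20; a_6 = 1/20


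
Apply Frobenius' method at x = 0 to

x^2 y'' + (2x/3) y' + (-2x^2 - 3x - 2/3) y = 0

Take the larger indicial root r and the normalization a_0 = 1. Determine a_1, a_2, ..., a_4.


Write in Frobenius form y'' + (p(x)/x) y' + (q(x)/x^2) y = 0:
  p(x) = 2/3,  q(x) = -2x^2 - 3x - 2/3.
Indicial equation: r(r-1) + (2/3) r + (-2/3) = 0 -> roots r_1 = 1, r_2 = -2/3.
Take r = r_1 = 1. Let y(x) = x^r sum_{n>=0} a_n x^n with a_0 = 1.
Substitute y = x^r sum a_n x^n and match x^{r+n}. The recurrence is
  D(n) a_n - 3 a_{n-1} - 2 a_{n-2} = 0,  where D(n) = (r+n)(r+n-1) + (2/3)(r+n) + (-2/3).
  a_n = [3 a_{n-1} + 2 a_{n-2}] / D(n).
Since the indicial polynomial factors as (r - r_1)(r - r_2), D(n) = (r_1 + n - r_1)(r_1 + n - r_2) = n(n + 5/3).
Evaluating step by step (a_0 = 1):
  n = 1: D(1) = 1(1 + 5/3) = 8/3; numerator = 3(1) = 3; a_1 = (3)/(8/3) = 9/8
  n = 2: D(2) = 2(2 + 5/3) = 22/3; numerator = 3(9/8) + 2(1) = 43/8; a_2 = (43/8)/(22/3) = 129/176
  n = 3: D(3) = 3(3 + 5/3) = 14; numerator = 3(129/176) + 2(9/8) = 783/176; a_3 = (783/176)/(14) = 783/2464
  n = 4: D(4) = 4(4 + 5/3) = 68/3; numerator = 3(783/2464) + 2(129/176) = 5961/2464; a_4 = (5961/2464)/(68/3) = 17883/167552

r = 1; a_0 = 1; a_1 = 9/8; a_2 = 129/176; a_3 = 783/2464; a_4 = 17883/167552


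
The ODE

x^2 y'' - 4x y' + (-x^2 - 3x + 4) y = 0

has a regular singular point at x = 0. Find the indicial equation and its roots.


Divide by x^2 to reach normal form y'' + P_1(x) y' + P_2(x) y = 0 with P_1(x) = -4/x and P_2(x) = -1 - 3/x + 4/x^2.
x = 0 is a singular point because the y'-coefficient -4/x has a pole at x = 0 and the y-coefficient -1 - 3/x + 4/x^2 has a pole at x = 0.
It is a regular singular point because x P_1(x) = p(x) = -4 and x^2 P_2(x) = q(x) = -x^2 - 3x + 4 are polynomials, hence analytic at x = 0.
p(0) = -4,  q(0) = 4.
Indicial equation: r(r-1) + p(0) r + q(0) = 0, i.e. r^2 + (p(0) - 1) r + q(0) = 0, i.e. r^2 - 5 r + 4 = 0.
Discriminant: (-5)^2 - 4(4) = 9, so r = (5 ± 3)/2.
Solving: r_1 = 4, r_2 = 1.

indicial: r^2 - 5 r + 4 = 0; roots r_1 = 4, r_2 = 1


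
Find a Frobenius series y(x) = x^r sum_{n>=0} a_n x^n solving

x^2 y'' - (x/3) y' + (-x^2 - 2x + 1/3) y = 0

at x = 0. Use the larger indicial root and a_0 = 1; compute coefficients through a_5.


Write in Frobenius form y'' + (p(x)/x) y' + (q(x)/x^2) y = 0:
  p(x) = -1/3,  q(x) = -x^2 - 2x + 1/3.
Indicial equation: r(r-1) + (-1/3) r + (1/3) = 0 -> roots r_1 = 1, r_2 = 1/3.
Take r = r_1 = 1. Let y(x) = x^r sum_{n>=0} a_n x^n with a_0 = 1.
Substitute y = x^r sum a_n x^n and match x^{r+n}. The recurrence is
  D(n) a_n - 2 a_{n-1} - 1 a_{n-2} = 0,  where D(n) = (r+n)(r+n-1) + (-1/3)(r+n) + (1/3).
  a_n = [2 a_{n-1} + 1 a_{n-2}] / D(n).
Since the indicial polynomial factors as (r - r_1)(r - r_2), D(n) = (r_1 + n - r_1)(r_1 + n - r_2) = n(n + 2/3).
Evaluating step by step (a_0 = 1):
  n = 1: D(1) = 1(1 + 2/3) = 5/3; numerator = 2(1) = 2; a_1 = (2)/(5/3) = 6/5
  n = 2: D(2) = 2(2 + 2/3) = 16/3; numerator = 2(6/5) + 1(1) = 17/5; a_2 = (17/5)/(16/3) = 51/80
  n = 3: D(3) = 3(3 + 2/3) = 11; numerator = 2(51/80) + 1(6/5) = 99/40; a_3 = (99/40)/(11) = 9/40
  n = 4: D(4) = 4(4 + 2/3) = 56/3; numerator = 2(9/40) + 1(51/80) = 87/80; a_4 = (87/80)/(56/3) = 261/4480
  n = 5: D(5) = 5(5 + 2/3) = 85/3; numerator = 2(261/4480) + 1(9/40) = 153/448; a_5 = (153/448)/(85/3) = 27/2240

r = 1; a_0 = 1; a_1 = 6/5; a_2 = 51/80; a_3 = 9/40; a_4 = 261/4480; a_5 = 27/2240
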